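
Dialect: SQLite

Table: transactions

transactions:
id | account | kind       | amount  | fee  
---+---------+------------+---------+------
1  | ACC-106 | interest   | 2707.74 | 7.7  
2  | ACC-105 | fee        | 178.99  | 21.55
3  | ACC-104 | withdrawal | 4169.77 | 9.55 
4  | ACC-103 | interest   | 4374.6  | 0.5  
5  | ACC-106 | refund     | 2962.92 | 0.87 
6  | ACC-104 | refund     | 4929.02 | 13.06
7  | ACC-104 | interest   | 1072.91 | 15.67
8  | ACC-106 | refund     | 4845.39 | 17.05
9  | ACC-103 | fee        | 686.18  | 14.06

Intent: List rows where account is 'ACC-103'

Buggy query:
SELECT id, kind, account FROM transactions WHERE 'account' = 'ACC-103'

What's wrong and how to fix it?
Bug: Single quotes denote string literals in SQL; the column name is being compared as a constant string

Fix: Reference the column as account without single quotes

Corrected query:
SELECT id, kind, account FROM transactions WHERE account = 'ACC-103'

Result:
id | kind     | account
---+----------+--------
4  | interest | ACC-103
9  | fee      | ACC-103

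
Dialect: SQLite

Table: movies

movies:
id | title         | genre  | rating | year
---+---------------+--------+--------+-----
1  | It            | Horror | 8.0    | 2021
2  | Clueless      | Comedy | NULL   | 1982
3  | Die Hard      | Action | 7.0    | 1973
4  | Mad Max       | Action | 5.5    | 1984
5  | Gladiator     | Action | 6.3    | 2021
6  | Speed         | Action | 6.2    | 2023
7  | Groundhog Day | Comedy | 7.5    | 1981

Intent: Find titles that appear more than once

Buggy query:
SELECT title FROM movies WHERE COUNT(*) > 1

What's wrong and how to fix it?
Bug: WHERE can't reference COUNT(*); aggregates are computed after WHERE

Fix: Group first, then use HAVING for the count condition

Corrected query:
SELECT title FROM movies GROUP BY title HAVING COUNT(*) > 1

Result:
(no rows)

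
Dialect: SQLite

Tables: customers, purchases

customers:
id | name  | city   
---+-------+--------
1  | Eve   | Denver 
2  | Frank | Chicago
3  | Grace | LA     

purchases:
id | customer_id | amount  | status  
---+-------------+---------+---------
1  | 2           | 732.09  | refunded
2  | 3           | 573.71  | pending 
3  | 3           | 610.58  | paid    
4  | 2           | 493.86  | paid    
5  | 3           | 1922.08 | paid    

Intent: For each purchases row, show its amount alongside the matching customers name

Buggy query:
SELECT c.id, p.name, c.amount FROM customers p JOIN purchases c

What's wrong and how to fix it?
Bug: Missing join condition: each purchases row is matched to all customers rows instead of just its own

Fix: Add ON c.customer_id = p.id to the JOIN

Corrected query:
SELECT c.id, p.name, c.amount FROM customers p JOIN purchases c ON c.customer_id = p.id

Result:
id | name  | amount 
---+-------+--------
1  | Frank | 732.09 
2  | Grace | 573.71 
3  | Grace | 610.58 
4  | Frank | 493.86 
5  | Grace | 1922.08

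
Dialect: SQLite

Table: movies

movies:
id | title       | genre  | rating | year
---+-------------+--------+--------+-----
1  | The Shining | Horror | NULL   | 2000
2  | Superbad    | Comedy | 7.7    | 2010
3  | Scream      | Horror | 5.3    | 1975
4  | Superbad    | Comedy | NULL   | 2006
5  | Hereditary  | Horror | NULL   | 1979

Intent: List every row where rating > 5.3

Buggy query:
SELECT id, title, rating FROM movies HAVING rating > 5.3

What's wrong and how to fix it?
Bug: HAVING filters the output of aggregation, but this query has no GROUP BY and no aggregate functions, so SQLite rejects it (HAVING clause on a non-aggregate query); the condition here is per row

Fix: Use WHERE for row-level filtering

Corrected query:
SELECT id, title, rating FROM movies WHERE rating > 5.3

Result:
id | title    | rating
---+----------+-------
2  | Superbad | 7.7   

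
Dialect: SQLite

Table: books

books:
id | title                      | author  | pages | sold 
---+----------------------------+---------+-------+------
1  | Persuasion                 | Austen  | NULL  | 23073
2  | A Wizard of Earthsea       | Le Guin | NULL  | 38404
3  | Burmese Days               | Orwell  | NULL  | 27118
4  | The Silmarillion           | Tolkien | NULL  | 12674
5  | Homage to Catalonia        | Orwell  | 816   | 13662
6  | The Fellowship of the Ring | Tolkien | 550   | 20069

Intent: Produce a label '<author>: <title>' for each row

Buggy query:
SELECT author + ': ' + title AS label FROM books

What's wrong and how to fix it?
Bug: '+' is numeric addition; on text columns SQLite converts them to 0 instead of concatenating

Fix: Use the || operator for string concatenation

Corrected query:
SELECT author || ': ' || title AS label FROM books

Result:
label                              
-----------------------------------
Austen: Persuasion                 
Le Guin: A Wizard of Earthsea      
Orwell: Burmese Days               
Tolkien: The Silmarillion          
Orwell: Homage to Catalonia        
Tolkien: The Fellowship of the Ring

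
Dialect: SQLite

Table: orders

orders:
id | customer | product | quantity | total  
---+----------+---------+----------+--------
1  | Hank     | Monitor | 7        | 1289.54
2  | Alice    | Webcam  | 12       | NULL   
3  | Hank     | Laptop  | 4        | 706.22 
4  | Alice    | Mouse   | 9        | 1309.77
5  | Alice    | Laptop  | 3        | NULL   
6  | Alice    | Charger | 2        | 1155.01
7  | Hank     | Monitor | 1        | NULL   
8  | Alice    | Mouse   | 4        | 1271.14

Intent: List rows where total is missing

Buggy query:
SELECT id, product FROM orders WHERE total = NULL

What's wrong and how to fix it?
Bug: Comparing to NULL with '=' never matches; NULL = NULL is unknown, not true

Fix: Use IS NULL to test for NULL

Corrected query:
SELECT id, product FROM orders WHERE total IS NULL

Result:
id | product
---+--------
2  | Webcam 
5  | Laptop 
7  | Monitor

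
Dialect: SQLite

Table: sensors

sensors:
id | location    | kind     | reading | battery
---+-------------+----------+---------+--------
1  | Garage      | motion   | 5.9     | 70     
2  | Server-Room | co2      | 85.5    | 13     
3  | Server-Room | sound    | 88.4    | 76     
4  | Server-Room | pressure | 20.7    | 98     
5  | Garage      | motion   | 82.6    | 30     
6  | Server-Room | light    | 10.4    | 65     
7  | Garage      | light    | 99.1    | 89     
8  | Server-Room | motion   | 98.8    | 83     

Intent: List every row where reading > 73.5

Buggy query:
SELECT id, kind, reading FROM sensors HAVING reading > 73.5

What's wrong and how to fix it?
Bug: This is a non-aggregate query (no GROUP BY, no aggregates), so in SQLite the HAVING clause is invalid here; a row-level condition belongs in WHERE

Fix: Use WHERE for row-level filtering

Corrected query:
SELECT id, kind, reading FROM sensors WHERE reading > 73.5

Result:
id | kind   | reading
---+--------+--------
2  | co2    | 85.5   
3  | sound  | 88.4   
5  | motion | 82.6   
7  | light  | 99.1   
8  | motion | 98.8   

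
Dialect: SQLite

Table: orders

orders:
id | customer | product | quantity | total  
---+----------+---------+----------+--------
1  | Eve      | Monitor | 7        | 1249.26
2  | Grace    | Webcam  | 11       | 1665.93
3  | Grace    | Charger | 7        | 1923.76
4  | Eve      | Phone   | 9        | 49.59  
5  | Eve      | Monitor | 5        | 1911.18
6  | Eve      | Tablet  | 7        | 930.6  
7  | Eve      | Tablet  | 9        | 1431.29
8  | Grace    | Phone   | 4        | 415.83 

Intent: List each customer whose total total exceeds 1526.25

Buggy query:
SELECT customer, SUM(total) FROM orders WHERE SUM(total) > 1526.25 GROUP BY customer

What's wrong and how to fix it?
Bug: WHERE runs before GROUP BY, so aggregates aren't available there

Fix: Move the aggregate condition to a HAVING clause

Corrected query:
SELECT customer, SUM(total) FROM orders GROUP BY customer HAVING SUM(total) > 1526.25

Result:
customer | SUM(total)
---------+-----------
Eve      | 5571.92   
Grace    | 4005.52   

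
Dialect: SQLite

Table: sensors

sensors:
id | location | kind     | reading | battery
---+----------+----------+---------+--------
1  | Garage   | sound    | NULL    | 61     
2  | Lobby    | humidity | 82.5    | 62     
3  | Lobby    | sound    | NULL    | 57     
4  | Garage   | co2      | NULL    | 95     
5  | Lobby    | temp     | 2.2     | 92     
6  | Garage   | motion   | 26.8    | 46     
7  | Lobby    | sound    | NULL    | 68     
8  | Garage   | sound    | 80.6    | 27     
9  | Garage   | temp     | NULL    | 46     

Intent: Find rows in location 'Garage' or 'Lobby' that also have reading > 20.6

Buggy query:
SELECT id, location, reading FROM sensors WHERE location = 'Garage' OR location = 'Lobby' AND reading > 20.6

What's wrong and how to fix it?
Bug: AND binds tighter than OR, so this parses as location = 'Garage' OR (location = 'Lobby' AND reading > 20.6)

Fix: Add parentheses around the OR so the AND applies to both alternatives

Corrected query:
SELECT id, location, reading FROM sensors WHERE (location = 'Garage' OR location = 'Lobby') AND reading > 20.6

Result:
id | location | reading
---+----------+--------
2  | Lobby    | 82.5   
6  | Garage   | 26.8   
8  | Garage   | 80.6   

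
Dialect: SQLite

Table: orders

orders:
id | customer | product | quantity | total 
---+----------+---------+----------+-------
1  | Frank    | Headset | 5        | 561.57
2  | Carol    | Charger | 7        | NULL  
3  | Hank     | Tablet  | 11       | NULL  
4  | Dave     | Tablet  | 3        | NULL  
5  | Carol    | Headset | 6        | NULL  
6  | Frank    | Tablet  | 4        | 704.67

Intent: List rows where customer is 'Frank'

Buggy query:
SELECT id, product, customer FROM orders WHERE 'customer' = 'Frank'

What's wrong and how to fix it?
Bug: Single quotes denote string literals in SQL; the column name is being compared as a constant string

Fix: Remove the quotes around the column name (or use double quotes for an identifier)

Corrected query:
SELECT id, product, customer FROM orders WHERE customer = 'Frank'

Result:
id | product | customer
---+---------+---------
1  | Headset | Frank   
6  | Tablet  | Frank   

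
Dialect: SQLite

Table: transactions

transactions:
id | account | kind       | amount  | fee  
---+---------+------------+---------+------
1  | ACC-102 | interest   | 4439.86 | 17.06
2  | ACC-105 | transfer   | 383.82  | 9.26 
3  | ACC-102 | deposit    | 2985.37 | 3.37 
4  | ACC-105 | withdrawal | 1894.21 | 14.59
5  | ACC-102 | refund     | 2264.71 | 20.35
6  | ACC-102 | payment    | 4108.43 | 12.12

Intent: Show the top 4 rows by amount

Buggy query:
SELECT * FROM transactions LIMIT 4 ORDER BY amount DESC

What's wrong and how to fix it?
Bug: LIMIT must come after ORDER BY

Fix: Swap the clauses: ORDER BY first, then LIMIT

Corrected query:
SELECT * FROM transactions ORDER BY amount DESC LIMIT 4

Result:
id | account | kind     | amount  | fee  
---+---------+----------+---------+------
1  | ACC-102 | interest | 4439.86 | 17.06
6  | ACC-102 | payment  | 4108.43 | 12.12
3  | ACC-102 | deposit  | 2985.37 | 3.37 
5  | ACC-102 | refund   | 2264.71 | 20.35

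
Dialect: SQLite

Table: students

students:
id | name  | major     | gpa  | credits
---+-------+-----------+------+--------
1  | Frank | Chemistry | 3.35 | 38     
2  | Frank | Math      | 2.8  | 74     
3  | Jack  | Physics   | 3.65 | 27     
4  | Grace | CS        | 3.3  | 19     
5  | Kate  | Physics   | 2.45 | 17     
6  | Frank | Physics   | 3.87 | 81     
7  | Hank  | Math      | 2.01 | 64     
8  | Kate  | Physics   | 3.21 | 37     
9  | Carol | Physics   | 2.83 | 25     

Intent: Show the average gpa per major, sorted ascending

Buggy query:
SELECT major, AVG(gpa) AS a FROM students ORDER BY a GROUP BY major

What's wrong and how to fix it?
Bug: ORDER BY appears before GROUP BY; SQL clause order requires GROUP BY first

Fix: Reorder: SELECT … FROM … GROUP BY … ORDER BY …

Corrected query:
SELECT major, AVG(gpa) AS a FROM students GROUP BY major ORDER BY a

Result:
major     | a    
----------+------
Math      | 2.405
Physics   | 3.202
CS        | 3.3  
Chemistry | 3.35 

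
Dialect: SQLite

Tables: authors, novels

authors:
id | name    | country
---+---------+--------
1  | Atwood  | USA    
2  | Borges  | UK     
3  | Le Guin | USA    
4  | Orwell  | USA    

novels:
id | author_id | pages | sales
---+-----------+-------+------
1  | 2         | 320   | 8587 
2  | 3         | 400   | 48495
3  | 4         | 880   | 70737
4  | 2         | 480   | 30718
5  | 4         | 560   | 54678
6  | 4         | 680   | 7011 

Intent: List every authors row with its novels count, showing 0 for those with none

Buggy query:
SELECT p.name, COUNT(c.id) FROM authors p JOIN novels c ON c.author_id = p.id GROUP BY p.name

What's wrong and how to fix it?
Bug: An inner join excludes parents with zero children

Fix: Use LEFT JOIN so parents without children still appear (COUNT(c.id) gives 0)

Corrected query:
SELECT p.name, COUNT(c.id) FROM authors p LEFT JOIN novels c ON c.author_id = p.id GROUP BY p.name

Result:
name    | COUNT(c.id)
--------+------------
Atwood  | 0          
Borges  | 2          
Le Guin | 1          
Orwell  | 3          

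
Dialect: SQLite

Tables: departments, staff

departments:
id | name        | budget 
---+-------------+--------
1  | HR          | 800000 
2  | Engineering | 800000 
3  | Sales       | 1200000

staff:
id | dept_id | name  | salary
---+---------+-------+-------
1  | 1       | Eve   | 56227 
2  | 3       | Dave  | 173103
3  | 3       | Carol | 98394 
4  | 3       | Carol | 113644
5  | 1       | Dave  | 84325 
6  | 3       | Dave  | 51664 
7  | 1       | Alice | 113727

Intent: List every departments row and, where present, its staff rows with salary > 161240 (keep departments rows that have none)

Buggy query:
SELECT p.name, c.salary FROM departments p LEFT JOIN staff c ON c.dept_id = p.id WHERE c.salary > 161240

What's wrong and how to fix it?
Bug: Filtering c.salary in WHERE discards the NULL rows produced by LEFT JOIN, turning it into an inner join

Fix: Put 'c.salary > 161240' in the JOIN's ON clause instead of WHERE

Corrected query:
SELECT p.name, c.salary FROM departments p LEFT JOIN staff c ON c.dept_id = p.id AND c.salary > 161240

Result:
name        | salary
------------+-------
HR          | NULL  
Engineering | NULL  
Sales       | 173103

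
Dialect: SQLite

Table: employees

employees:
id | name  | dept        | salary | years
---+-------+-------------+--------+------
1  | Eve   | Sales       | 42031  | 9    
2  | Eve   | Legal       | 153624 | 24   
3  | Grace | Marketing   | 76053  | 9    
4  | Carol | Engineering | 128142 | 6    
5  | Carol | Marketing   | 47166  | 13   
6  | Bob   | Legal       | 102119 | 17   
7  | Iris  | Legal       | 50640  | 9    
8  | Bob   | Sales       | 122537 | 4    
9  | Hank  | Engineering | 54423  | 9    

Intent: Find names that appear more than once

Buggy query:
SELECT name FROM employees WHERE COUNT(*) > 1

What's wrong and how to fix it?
Bug: WHERE can't reference COUNT(*); aggregates are computed after WHERE

Fix: GROUP BY name, then filter groups with HAVING COUNT(*) > 1

Corrected query:
SELECT name FROM employees GROUP BY name HAVING COUNT(*) > 1

Result:
name 
-----
Bob  
Carol
Eve  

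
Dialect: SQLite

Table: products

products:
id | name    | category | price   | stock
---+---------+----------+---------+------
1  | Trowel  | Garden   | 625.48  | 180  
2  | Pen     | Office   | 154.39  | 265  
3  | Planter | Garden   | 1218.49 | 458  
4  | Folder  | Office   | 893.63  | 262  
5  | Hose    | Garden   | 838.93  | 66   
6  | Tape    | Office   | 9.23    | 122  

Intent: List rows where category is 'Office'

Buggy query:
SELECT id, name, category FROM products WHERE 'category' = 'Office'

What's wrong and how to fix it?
Bug: Single quotes denote string literals in SQL; the column name is being compared as a constant string

Fix: Remove the quotes around the column name (or use double quotes for an identifier)

Corrected query:
SELECT id, name, category FROM products WHERE category = 'Office'

Result:
id | name   | category
---+--------+---------
2  | Pen    | Office  
4  | Folder | Office  
6  | Tape   | Office  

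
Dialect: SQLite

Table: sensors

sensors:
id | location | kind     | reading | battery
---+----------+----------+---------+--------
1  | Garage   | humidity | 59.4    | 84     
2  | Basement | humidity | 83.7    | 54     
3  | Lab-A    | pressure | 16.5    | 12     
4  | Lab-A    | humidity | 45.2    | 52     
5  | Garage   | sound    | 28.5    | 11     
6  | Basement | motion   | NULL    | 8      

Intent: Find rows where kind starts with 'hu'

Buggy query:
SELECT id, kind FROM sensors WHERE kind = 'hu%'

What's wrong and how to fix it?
Bug: '=' compares the literal string including the % character; pattern matching needs LIKE

Fix: Use LIKE for wildcard pattern matching

Corrected query:
SELECT id, kind FROM sensors WHERE kind LIKE 'hu%'

Result:
id | kind    
---+---------
1  | humidity
2  | humidity
4  | humidity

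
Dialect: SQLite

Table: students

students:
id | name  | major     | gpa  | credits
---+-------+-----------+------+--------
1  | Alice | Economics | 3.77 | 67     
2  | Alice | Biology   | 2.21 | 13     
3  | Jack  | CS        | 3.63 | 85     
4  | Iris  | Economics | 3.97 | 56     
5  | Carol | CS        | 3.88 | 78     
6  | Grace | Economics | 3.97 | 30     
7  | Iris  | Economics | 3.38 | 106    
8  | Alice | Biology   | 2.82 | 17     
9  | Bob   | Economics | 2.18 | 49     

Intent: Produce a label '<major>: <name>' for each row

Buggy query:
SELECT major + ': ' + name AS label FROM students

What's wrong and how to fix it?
Bug: '+' is numeric addition; on text columns SQLite converts them to 0 instead of concatenating

Fix: Replace + with || to concatenate text

Corrected query:
SELECT major || ': ' || name AS label FROM students

Result:
label           
----------------
Economics: Alice
Biology: Alice  
CS: Jack        
Economics: Iris 
CS: Carol       
Economics: Grace
Economics: Iris 
Biology: Alice  
Economics: Bob  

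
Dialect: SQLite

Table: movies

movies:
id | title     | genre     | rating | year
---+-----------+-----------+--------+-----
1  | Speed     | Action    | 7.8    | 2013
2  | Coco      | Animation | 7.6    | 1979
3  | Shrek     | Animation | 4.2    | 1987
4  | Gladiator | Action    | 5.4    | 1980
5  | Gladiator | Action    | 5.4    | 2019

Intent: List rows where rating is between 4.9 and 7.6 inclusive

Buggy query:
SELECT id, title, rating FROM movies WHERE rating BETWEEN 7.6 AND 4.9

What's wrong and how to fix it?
Bug: The bounds are reversed; BETWEEN a AND b requires a <= b to match anything

Fix: Swap the bounds so the smaller value comes first

Corrected query:
SELECT id, title, rating FROM movies WHERE rating BETWEEN 4.9 AND 7.6

Result:
id | title     | rating
---+-----------+-------
2  | Coco      | 7.6   
4  | Gladiator | 5.4   
5  | Gladiator | 5.4   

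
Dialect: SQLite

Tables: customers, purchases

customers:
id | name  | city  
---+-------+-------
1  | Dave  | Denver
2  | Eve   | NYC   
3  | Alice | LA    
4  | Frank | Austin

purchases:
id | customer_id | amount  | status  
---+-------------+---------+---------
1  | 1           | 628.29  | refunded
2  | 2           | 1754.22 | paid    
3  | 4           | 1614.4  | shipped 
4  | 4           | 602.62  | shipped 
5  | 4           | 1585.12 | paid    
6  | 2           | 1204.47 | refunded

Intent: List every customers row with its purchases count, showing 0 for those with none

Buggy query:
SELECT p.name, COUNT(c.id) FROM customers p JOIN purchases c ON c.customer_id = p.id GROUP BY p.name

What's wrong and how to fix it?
Bug: An inner join excludes parents with zero children

Fix: Switch to LEFT JOIN to retain unmatched parent rows

Corrected query:
SELECT p.name, COUNT(c.id) FROM customers p LEFT JOIN purchases c ON c.customer_id = p.id GROUP BY p.name

Result:
name  | COUNT(c.id)
------+------------
Alice | 0          
Dave  | 1          
Eve   | 2          
Frank | 3          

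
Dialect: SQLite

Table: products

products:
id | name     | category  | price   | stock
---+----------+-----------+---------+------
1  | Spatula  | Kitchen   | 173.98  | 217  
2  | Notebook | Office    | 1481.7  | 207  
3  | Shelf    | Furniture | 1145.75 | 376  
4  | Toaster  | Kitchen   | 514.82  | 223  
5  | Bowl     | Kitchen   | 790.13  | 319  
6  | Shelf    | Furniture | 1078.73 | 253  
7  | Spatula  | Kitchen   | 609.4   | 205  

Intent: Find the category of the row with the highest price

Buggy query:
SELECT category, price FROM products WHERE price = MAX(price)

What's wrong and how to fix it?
Bug: MAX(price) is an aggregate and cannot be used directly in WHERE

Fix: Use a subquery: WHERE price = (SELECT MAX(price) FROM products)

Corrected query:
SELECT category, price FROM products WHERE price = (SELECT MAX(price) FROM products)

Result:
category | price 
---------+-------
Office   | 1481.7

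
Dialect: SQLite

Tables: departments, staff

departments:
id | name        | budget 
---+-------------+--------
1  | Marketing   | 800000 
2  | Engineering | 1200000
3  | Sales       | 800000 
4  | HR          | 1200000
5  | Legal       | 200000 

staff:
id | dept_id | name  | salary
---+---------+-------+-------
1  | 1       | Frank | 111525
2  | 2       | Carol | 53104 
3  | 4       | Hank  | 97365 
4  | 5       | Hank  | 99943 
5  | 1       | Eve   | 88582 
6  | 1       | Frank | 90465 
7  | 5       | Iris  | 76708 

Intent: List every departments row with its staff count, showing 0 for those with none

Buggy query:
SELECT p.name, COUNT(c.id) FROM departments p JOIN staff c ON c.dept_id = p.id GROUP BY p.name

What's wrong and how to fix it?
Bug: INNER JOIN drops departments rows that have no matching staff rows

Fix: Switch to LEFT JOIN to retain unmatched parent rows

Corrected query:
SELECT p.name, COUNT(c.id) FROM departments p LEFT JOIN staff c ON c.dept_id = p.id GROUP BY p.name

Result:
name        | COUNT(c.id)
------------+------------
Engineering | 1          
HR          | 1          
Legal       | 2          
Marketing   | 3          
Sales       | 0          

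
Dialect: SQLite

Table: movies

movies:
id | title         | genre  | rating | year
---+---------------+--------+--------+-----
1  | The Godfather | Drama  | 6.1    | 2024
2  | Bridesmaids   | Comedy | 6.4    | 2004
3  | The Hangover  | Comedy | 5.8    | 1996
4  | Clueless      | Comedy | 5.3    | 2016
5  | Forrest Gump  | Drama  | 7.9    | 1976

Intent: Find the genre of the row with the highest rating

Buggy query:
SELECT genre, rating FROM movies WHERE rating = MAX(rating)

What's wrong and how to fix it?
Bug: WHERE is evaluated per row; an aggregate over the whole table isn't defined there

Fix: Use a subquery: WHERE rating = (SELECT MAX(rating) FROM movies)

Corrected query:
SELECT genre, rating FROM movies WHERE rating = (SELECT MAX(rating) FROM movies)

Result:
genre | rating
------+-------
Drama | 7.9   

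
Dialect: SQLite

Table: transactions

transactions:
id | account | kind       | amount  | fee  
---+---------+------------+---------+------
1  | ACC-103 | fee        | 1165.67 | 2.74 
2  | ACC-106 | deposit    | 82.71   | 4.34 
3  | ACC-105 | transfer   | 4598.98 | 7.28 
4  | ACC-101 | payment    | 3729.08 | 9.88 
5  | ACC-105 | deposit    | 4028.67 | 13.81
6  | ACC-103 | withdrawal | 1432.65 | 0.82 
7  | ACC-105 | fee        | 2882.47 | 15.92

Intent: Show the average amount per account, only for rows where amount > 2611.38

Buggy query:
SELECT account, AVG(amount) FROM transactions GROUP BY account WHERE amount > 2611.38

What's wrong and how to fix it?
Bug: WHERE cannot follow GROUP BY

Fix: Move the WHERE clause before GROUP BY

Corrected query:
SELECT account, AVG(amount) FROM transactions WHERE amount > 2611.38 GROUP BY account

Result:
account | AVG(amount)
--------+------------
ACC-101 | 3729.08    
ACC-105 | 3836.706667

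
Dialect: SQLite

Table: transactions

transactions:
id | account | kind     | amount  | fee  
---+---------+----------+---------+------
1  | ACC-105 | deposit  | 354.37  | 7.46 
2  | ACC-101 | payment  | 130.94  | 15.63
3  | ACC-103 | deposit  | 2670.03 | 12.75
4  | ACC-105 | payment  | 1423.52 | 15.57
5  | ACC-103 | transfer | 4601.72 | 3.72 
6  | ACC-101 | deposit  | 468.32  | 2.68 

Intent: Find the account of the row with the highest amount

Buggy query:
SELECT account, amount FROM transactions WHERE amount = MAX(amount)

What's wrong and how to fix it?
Bug: WHERE is evaluated per row; an aggregate over the whole table isn't defined there

Fix: Use a subquery: WHERE amount = (SELECT MAX(amount) FROM transactions)

Corrected query:
SELECT account, amount FROM transactions WHERE amount = (SELECT MAX(amount) FROM transactions)

Result:
account | amount 
--------+--------
ACC-103 | 4601.72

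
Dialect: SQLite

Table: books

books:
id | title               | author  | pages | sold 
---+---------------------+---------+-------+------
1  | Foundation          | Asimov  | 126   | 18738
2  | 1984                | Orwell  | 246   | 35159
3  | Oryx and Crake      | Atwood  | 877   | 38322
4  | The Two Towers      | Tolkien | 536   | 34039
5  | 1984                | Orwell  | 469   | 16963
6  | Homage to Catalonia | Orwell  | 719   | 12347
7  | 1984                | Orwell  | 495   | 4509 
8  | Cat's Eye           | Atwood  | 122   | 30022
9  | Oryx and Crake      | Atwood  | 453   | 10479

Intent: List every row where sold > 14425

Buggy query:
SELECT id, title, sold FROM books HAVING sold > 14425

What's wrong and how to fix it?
Bug: This is a non-aggregate query (no GROUP BY, no aggregates), so in SQLite the HAVING clause is invalid here; a row-level condition belongs in WHERE

Fix: Replace HAVING with WHERE since the condition applies to individual rows

Corrected query:
SELECT id, title, sold FROM books WHERE sold > 14425

Result:
id | title          | sold 
---+----------------+------
1  | Foundation     | 18738
2  | 1984           | 35159
3  | Oryx and Crake | 38322
4  | The Two Towers | 34039
5  | 1984           | 16963
8  | Cat's Eye      | 30022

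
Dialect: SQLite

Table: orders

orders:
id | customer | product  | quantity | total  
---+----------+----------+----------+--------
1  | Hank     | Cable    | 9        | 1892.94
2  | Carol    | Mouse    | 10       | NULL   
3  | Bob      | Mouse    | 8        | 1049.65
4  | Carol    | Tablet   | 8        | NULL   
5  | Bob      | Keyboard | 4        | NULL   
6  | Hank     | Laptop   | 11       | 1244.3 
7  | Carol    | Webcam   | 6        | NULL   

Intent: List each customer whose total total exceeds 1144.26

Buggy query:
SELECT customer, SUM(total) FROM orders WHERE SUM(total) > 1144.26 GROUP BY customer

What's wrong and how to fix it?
Bug: Aggregate functions cannot appear in a WHERE clause

Fix: Move the aggregate condition to a HAVING clause

Corrected query:
SELECT customer, SUM(total) FROM orders GROUP BY customer HAVING SUM(total) > 1144.26

Result:
customer | SUM(total)
---------+-----------
Hank     | 3137.24   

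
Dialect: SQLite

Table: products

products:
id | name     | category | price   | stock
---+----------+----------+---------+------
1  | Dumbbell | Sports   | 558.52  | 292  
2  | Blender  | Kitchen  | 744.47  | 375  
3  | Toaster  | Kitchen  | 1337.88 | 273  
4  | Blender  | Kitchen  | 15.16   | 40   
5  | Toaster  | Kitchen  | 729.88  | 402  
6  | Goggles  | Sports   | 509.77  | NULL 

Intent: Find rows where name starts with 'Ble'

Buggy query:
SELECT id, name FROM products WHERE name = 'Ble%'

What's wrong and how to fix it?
Bug: '=' compares the literal string including the % character; pattern matching needs LIKE

Fix: Use LIKE for wildcard pattern matching

Corrected query:
SELECT id, name FROM products WHERE name LIKE 'Ble%'

Result:
id | name   
---+--------
2  | Blender
4  | Blender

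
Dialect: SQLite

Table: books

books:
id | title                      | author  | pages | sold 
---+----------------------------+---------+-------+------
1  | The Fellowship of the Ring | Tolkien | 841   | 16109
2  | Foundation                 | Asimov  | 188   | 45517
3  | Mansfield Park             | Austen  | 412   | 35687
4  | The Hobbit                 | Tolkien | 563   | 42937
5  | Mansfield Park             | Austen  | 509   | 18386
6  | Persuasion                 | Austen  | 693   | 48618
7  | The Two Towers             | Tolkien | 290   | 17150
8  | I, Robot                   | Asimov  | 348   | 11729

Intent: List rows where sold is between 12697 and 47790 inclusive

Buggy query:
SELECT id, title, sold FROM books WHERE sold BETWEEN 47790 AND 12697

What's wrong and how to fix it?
Bug: The bounds are reversed; BETWEEN a AND b requires a <= b to match anything

Fix: Write BETWEEN 12697 AND 47790

Corrected query:
SELECT id, title, sold FROM books WHERE sold BETWEEN 12697 AND 47790

Result:
id | title                      | sold 
---+----------------------------+------
1  | The Fellowship of the Ring | 16109
2  | Foundation                 | 45517
3  | Mansfield Park             | 35687
4  | The Hobbit                 | 42937
5  | Mansfield Park             | 18386
7  | The Two Towers             | 17150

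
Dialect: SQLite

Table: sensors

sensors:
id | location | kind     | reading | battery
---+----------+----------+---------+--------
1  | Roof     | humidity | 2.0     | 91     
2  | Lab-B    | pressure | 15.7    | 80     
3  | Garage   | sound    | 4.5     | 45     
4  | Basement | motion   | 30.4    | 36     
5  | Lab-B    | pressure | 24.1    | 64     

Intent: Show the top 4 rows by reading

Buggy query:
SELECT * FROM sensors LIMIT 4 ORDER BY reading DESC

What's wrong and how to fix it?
Bug: LIMIT must come after ORDER BY

Fix: Swap the clauses: ORDER BY first, then LIMIT

Corrected query:
SELECT * FROM sensors ORDER BY reading DESC LIMIT 4

Result:
id | location | kind     | reading | battery
---+----------+----------+---------+--------
4  | Basement | motion   | 30.4    | 36     
5  | Lab-B    | pressure | 24.1    | 64     
2  | Lab-B    | pressure | 15.7    | 80     
3  | Garage   | sound    | 4.5     | 45     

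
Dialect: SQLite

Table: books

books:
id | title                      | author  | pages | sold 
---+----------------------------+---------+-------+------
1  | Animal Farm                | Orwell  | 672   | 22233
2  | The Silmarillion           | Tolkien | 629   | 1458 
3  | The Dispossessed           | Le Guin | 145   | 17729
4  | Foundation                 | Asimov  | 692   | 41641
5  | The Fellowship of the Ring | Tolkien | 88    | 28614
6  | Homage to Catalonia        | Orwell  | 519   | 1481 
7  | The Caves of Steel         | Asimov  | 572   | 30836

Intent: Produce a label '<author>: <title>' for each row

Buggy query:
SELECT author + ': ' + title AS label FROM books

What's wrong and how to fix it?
Bug: '+' is numeric addition; on text columns SQLite converts them to 0 instead of concatenating

Fix: Replace + with || to concatenate text

Corrected query:
SELECT author || ': ' || title AS label FROM books

Result:
label                              
-----------------------------------
Orwell: Animal Farm                
Tolkien: The Silmarillion          
Le Guin: The Dispossessed          
Asimov: Foundation                 
Tolkien: The Fellowship of the Ring
Orwell: Homage to Catalonia        
Asimov: The Caves of Steel         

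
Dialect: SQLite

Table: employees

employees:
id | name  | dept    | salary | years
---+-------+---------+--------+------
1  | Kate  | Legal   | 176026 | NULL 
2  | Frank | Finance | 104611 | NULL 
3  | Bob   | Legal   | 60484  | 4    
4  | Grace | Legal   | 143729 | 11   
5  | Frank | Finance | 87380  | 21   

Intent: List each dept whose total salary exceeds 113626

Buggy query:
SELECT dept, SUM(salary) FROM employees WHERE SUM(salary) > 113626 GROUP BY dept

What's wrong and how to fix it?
Bug: WHERE runs before GROUP BY, so aggregates aren't available there

Fix: Use HAVING (which filters groups after aggregation) instead of WHERE

Corrected query:
SELECT dept, SUM(salary) FROM employees GROUP BY dept HAVING SUM(salary) > 113626

Result:
dept    | SUM(salary)
--------+------------
Finance | 191991     
Legal   | 380239     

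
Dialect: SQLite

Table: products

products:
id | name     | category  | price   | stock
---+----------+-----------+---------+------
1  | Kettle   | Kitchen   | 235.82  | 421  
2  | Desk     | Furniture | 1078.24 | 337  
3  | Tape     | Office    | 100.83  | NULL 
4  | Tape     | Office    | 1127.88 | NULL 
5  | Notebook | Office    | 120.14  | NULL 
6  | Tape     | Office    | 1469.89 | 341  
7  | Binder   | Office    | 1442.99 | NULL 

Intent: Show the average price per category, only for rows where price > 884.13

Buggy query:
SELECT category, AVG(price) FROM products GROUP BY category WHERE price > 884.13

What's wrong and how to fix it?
Bug: WHERE cannot follow GROUP BY

Fix: Place WHERE between FROM and GROUP BY

Corrected query:
SELECT category, AVG(price) FROM products WHERE price > 884.13 GROUP BY category

Result:
category  | AVG(price)
----------+-----------
Furniture | 1078.24   
Office    | 1346.92   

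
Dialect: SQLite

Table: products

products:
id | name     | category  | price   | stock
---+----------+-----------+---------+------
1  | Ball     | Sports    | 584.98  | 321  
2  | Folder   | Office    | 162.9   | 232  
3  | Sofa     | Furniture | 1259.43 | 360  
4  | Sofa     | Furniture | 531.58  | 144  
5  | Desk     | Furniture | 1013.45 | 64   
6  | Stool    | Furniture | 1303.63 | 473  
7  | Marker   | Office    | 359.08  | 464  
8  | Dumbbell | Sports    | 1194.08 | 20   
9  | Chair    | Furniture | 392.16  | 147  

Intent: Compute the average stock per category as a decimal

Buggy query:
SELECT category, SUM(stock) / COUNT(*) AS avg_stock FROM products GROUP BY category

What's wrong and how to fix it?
Bug: Both operands are integers, so '/' performs integer division and truncates

Fix: Cast one side to REAL so the division keeps the fractional part

Corrected query:
SELECT category, SUM(stock) * 1.0 / COUNT(*) AS avg_stock FROM products GROUP BY category

Result:
category  | avg_stock
----------+----------
Furniture | 237.6    
Office    | 348      
Sports    | 170.5    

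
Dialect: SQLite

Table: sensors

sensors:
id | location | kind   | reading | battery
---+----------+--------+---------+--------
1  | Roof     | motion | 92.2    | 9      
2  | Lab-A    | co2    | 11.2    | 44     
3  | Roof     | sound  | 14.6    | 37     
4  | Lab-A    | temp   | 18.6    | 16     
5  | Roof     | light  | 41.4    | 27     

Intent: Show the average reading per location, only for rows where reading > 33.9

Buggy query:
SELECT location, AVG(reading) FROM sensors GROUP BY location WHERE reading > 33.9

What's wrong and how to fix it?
Bug: WHERE cannot follow GROUP BY

Fix: Move the WHERE clause before GROUP BY

Corrected query:
SELECT location, AVG(reading) FROM sensors WHERE reading > 33.9 GROUP BY location

Result:
location | AVG(reading)
---------+-------------
Roof     | 66.8        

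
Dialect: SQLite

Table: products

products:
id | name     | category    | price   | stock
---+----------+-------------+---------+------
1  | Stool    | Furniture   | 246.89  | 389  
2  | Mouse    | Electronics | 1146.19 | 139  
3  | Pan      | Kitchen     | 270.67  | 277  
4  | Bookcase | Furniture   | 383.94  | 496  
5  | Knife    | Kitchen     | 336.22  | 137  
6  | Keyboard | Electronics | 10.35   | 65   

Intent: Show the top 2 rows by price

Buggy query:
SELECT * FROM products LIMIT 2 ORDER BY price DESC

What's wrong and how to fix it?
Bug: ORDER BY cannot follow LIMIT; LIMIT is the final clause

Fix: Swap the clauses: ORDER BY first, then LIMIT

Corrected query:
SELECT * FROM products ORDER BY price DESC LIMIT 2

Result:
id | name     | category    | price   | stock
---+----------+-------------+---------+------
2  | Mouse    | Electronics | 1146.19 | 139  
4  | Bookcase | Furniture   | 383.94  | 496  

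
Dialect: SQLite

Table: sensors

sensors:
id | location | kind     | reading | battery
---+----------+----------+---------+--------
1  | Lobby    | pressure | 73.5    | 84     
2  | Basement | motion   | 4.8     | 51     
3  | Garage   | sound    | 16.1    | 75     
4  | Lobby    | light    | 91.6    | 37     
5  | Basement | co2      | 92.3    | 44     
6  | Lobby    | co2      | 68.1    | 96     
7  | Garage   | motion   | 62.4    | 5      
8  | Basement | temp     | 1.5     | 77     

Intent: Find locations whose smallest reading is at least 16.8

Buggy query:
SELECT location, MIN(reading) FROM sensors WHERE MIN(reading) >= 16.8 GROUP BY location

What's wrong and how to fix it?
Bug: MIN() in WHERE is a misuse of aggregate

Fix: Replace WHERE with HAVING after the GROUP BY

Corrected query:
SELECT location, MIN(reading) FROM sensors GROUP BY location HAVING MIN(reading) >= 16.8

Result:
location | MIN(reading)
---------+-------------
Lobby    | 68.1        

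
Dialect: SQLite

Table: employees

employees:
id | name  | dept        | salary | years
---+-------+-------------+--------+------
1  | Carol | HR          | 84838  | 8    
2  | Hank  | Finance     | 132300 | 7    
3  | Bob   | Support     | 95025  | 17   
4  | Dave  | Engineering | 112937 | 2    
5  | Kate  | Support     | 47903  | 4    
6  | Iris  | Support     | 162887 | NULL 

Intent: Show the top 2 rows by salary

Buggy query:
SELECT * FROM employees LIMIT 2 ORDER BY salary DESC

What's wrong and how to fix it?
Bug: ORDER BY cannot follow LIMIT; LIMIT is the final clause

Fix: Sort with ORDER BY, then apply LIMIT

Corrected query:
SELECT * FROM employees ORDER BY salary DESC LIMIT 2

Result:
id | name | dept    | salary | years
---+------+---------+--------+------
6  | Iris | Support | 162887 | NULL 
2  | Hank | Finance | 132300 | 7    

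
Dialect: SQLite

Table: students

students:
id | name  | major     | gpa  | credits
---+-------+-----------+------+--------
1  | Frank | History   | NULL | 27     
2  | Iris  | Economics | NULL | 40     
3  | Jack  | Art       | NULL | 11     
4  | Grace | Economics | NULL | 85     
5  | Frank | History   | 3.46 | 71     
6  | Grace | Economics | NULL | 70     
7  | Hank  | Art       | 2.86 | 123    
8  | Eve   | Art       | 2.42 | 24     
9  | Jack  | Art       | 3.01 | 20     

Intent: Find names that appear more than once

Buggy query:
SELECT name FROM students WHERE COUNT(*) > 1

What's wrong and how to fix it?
Bug: WHERE can't reference COUNT(*); aggregates are computed after WHERE

Fix: GROUP BY name, then filter groups with HAVING COUNT(*) > 1

Corrected query:
SELECT name FROM students GROUP BY name HAVING COUNT(*) > 1

Result:
name 
-----
Frank
Grace
Jack 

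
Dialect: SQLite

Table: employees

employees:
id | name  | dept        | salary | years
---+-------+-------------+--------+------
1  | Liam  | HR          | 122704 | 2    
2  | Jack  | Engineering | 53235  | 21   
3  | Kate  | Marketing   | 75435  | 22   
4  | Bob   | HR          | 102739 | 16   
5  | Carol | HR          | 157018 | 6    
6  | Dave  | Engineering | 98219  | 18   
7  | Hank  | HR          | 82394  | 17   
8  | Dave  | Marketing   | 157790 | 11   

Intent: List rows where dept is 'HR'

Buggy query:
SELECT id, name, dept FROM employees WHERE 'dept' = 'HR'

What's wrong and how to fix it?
Bug: Single quotes denote string literals in SQL; the column name is being compared as a constant string

Fix: Remove the quotes around the column name (or use double quotes for an identifier)

Corrected query:
SELECT id, name, dept FROM employees WHERE dept = 'HR'

Result:
id | name  | dept
---+-------+-----
1  | Liam  | HR  
4  | Bob   | HR  
5  | Carol | HR  
7  | Hank  | HR  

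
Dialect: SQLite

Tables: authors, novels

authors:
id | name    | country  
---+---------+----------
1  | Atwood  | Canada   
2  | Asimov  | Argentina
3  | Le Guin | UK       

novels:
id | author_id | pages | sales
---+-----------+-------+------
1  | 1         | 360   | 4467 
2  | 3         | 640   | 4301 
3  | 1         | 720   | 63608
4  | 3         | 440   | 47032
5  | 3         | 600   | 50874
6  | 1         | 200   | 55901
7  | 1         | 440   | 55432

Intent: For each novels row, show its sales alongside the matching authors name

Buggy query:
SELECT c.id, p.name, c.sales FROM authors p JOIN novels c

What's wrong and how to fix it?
Bug: Missing join condition: each novels row is matched to all authors rows instead of just its own

Fix: Specify the join condition linking the foreign key to the parent id

Corrected query:
SELECT c.id, p.name, c.sales FROM authors p JOIN novels c ON c.author_id = p.id

Result:
id | name    | sales
---+---------+------
1  | Atwood  | 4467 
2  | Le Guin | 4301 
3  | Atwood  | 63608
4  | Le Guin | 47032
5  | Le Guin | 50874
6  | Atwood  | 55901
7  | Atwood  | 55432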